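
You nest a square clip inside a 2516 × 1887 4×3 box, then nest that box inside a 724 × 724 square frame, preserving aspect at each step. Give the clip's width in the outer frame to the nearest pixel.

543 px

square in 2516×1887: fills the height, so the clip is 1887.00 × 1887.00.
The 4×3 canvas is width-limited in 724×724, giving 724.00 × 543.00; scale factor 0.2878.
The clip scales with it: width 1887.00 × 0.2878 ≈ 543.00.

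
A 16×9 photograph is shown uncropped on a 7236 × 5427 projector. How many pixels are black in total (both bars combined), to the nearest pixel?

16×9 (1.778) > 4×3 (1.333), so the photograph fills the width.
Content height = 7236 × 9/16 ≈ 4070.2500 px.
5427 − 4070.2500 = 1356.7500 px of bars.
Bar area = 1356.7500 × 7236 ≈ 9817443 px.

9817443 pixels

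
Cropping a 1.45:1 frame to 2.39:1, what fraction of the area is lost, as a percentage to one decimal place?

Going from 1.45:1 to 2.39:1 means cutting height while keeping width.
(1.450)/(2.390) ≈ 0.607 of the area survives, leaving 39.33% discarded.

39.3%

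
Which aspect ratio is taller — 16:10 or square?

16:10 = 1.6 and square = 1; 1.6 > 1. The smaller width-to-height ratio is the taller frame.

square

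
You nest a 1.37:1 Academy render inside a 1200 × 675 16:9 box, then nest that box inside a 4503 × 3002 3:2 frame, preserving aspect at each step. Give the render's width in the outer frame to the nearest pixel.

3470 px

Inside the 1200×675 canvas the render is height-limited at 924.75 × 675.00.
16:9 in 4503×3002: fills the width, so the intermediate becomes 4503.00 × 2532.94 — a scale of ×3.7525.
Applying the same ×3.7525: 924.75 → 3470.12.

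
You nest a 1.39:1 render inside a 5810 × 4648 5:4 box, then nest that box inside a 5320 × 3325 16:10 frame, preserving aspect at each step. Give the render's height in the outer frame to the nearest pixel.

2990 px

Inside the 5810×4648 canvas the render is width-limited at 5810.00 × 4179.86.
The 5:4 canvas is height-limited in 5320×3325, giving 4156.25 × 3325.00; scale factor 0.7154.
So the render's height is 4179.86 × 0.7154 ≈ 2990.11.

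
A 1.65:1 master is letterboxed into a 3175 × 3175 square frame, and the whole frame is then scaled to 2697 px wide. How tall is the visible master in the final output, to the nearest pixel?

In the 3175×3175 frame the master fills the width: height = 3175 / 1.650 ≈ 1924.24 px.
The frame scales by 2697/3175 = 0.8494; 1924.24 × 0.8494 ≈ 1634.55 px.

1635 px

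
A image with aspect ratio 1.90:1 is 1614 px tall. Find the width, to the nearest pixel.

3067 px

Width = 1614 × 1.900 = 3066.60.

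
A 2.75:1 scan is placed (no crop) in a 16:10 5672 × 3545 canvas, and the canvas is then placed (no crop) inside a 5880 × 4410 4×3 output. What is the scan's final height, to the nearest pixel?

2138 px

Inside the 5672×3545 canvas the scan is width-limited at 5672.00 × 2062.55.
16:10 in 5880×4410: fills the width, so the intermediate becomes 5880.00 × 3675.00 — a scale of ×1.0367.
Applying the same ×1.0367: 2062.55 → 2138.18.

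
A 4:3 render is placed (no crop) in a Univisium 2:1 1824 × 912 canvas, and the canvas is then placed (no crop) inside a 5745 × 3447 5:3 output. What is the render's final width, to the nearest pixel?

3830 px

Inside the 1824×912 canvas the render is height-limited at 1216.00 × 912.00.
Univisium 2:1 in 5745×3447: fills the width, so the intermediate becomes 5745.00 × 2872.50 — a scale of ×3.1497.
The render scales with it: width 1216.00 × 3.1497 ≈ 3830.00.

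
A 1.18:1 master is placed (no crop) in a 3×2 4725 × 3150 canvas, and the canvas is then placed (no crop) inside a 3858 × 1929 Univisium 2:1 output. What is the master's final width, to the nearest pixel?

2276 px

Inside the 4725×3150 canvas the master is height-limited at 3717.00 × 3150.00.
The 3×2 canvas is height-limited in 3858×1929, giving 2893.50 × 1929.00; scale factor 0.6124.
Applying the same ×0.6124: 3717.00 → 2276.22.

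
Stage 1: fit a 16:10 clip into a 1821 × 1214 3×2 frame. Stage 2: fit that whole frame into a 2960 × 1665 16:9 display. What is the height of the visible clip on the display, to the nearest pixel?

1561 px

16:10 in 1821×1214: fills the width, so the clip is 1821.00 × 1138.12.
Second fit — the 3×2 canvas into 2960×1665 spans the height: 2497.50 × 1665.00 (×1.3715 from 1821×1214).
So the clip's height is 1138.12 × 1.3715 ≈ 1560.94.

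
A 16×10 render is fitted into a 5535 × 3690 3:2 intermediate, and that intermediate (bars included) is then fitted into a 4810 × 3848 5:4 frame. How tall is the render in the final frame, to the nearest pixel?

First fit — 16×10 into 5535×3690 spans the width: 5535.00 × 3459.38.
Second fit — the 3:2 canvas into 4810×3848 spans the width: 4810.00 × 3206.67 (×0.8690 from 5535×3690).
So the render's height is 3459.38 × 0.8690 ≈ 3006.25.

3006 px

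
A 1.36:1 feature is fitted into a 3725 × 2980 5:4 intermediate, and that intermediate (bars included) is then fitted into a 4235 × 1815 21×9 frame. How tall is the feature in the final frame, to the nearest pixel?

1668 px

Inside the 3725×2980 canvas the feature is width-limited at 3725.00 × 2738.97.
The 5:4 canvas is height-limited in 4235×1815, giving 2268.75 × 1815.00; scale factor 0.6091.
The feature scales with it: height 2738.97 × 0.6091 ≈ 1668.20.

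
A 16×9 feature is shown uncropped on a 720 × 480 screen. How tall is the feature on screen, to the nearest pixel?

405 px

16×9 is wider than 3×2, so it spans the full width.
That makes the image 405.00 px tall (720 × 9/16).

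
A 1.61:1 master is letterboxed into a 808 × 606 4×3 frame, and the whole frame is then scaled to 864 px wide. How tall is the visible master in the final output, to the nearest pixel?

Fitted into 808×606, the master spans the width; its height is 808 / 1.610 ≈ 501.86 px.
Scaling 808 → 864 is ×1.0693, so the height becomes 501.86 × 1.0693 ≈ 536.65 px.

537 px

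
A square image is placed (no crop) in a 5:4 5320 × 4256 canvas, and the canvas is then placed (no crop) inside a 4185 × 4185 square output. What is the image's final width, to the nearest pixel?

3348 px

Inside the 5320×4256 canvas the image is height-limited at 4256.00 × 4256.00.
5:4 in 4185×4185: fills the width, so the intermediate becomes 4185.00 × 3348.00 — a scale of ×0.7867.
So the image's width is 4256.00 × 0.7867 ≈ 3348.00.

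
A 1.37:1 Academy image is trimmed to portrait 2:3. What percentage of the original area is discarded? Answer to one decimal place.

51.3%

portrait 2:3 is narrower than 1.37:1 Academy, so the crop keeps the full height and trims the width.
Area ratio = (0.667)/(1.370) = 48.66%; the remaining 51.34% is cropped out.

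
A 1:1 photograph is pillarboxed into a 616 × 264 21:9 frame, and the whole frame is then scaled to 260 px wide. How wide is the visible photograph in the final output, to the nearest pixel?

In the 616×264 frame the photograph fills the height: width = 264 × 1/1 ≈ 264.00 px.
Resizing to 260 px wide multiplies everything by 0.4221: 264.00 → 111.43 px.

111 px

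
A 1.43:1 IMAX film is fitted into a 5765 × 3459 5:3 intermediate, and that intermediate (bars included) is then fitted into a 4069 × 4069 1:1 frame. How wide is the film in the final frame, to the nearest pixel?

3491 px

1.43:1 IMAX in 5765×3459: fills the height, so the film is 4946.37 × 3459.00.
The 5:3 canvas is width-limited in 4069×4069, giving 4069.00 × 2441.40; scale factor 0.7058.
So the film's width is 4946.37 × 0.7058 ≈ 3491.20.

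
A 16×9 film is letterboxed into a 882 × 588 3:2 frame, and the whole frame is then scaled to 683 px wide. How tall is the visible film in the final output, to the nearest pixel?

At 882×588 the film is width-limited, so height = 882 × 9/16 ≈ 496.12 px.
Resizing to 683 px wide multiplies everything by 0.7744: 496.12 → 384.19 px.

384 px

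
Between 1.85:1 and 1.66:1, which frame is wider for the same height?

1.85:1

1.85 and 1.66; 1.85 > 1.66.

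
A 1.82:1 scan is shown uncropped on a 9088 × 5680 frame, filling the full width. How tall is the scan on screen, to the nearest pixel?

The scan is 9088 / 1.820 ≈ 4993.41 px tall.

4993 px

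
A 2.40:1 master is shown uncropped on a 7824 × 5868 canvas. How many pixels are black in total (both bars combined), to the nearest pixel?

Since 2.400 > 1.333, the master is width-limited.
That makes the image 3260.0000 px tall (7824 / 2.400).
5868 − 3260.0000 = 2608.0000 px of bars.
Across the 7824-px span: 2608.0000 × 7824 ≈ 20404992 px.

20404992 pixels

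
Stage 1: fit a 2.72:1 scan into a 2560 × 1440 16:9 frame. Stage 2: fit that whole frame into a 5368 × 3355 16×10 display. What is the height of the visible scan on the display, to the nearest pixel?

1974 px

Inside the 2560×1440 canvas the scan is width-limited at 2560.00 × 941.18.
The 16:9 canvas is width-limited in 5368×3355, giving 5368.00 × 3019.50; scale factor 2.0969.
So the scan's height is 941.18 × 2.0969 ≈ 1973.53.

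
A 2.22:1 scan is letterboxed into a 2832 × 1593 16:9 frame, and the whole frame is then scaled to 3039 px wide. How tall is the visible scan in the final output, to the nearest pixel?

1369 px

At 2832×1593 the scan is width-limited, so height = 2832 / 2.220 ≈ 1275.68 px.
Resizing to 3039 px wide multiplies everything by 1.0731: 1275.68 → 1368.92 px.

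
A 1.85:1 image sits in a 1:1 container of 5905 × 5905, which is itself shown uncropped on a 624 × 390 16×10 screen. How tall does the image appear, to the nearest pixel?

First fit — 1.85:1 into 5905×5905 spans the width: 5905.00 × 3191.89.
Second fit — the 1:1 canvas into 624×390 spans the height: 390.00 × 390.00 (×0.0660 from 5905×5905).
Applying the same ×0.0660: 3191.89 → 210.81.

211 px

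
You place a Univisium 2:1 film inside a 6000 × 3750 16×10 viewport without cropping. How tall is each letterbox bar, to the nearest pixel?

375 px

Since 2.000 > 1.600, the film is width-limited.
The film is 6000 × 1/2 ≈ 3000.00 px tall.
Leftover height: 3750 − 3000.00 = 750.00 px → 375.00 each side.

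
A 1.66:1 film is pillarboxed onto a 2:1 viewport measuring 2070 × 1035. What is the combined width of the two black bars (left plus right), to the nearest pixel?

352 px

1.66:1 (1.660) < 2:1 (2.000), so the film fills the height.
The film is 1035 × 1.660 ≈ 1718.10 px wide.
2070 − 1718.10 = 351.90 px of bars.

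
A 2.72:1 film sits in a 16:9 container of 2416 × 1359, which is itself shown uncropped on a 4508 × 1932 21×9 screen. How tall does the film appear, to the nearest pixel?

1263 px

First fit — 2.72:1 into 2416×1359 spans the width: 2416.00 × 888.24.
16:9 in 4508×1932: fills the height, so the intermediate becomes 3434.67 × 1932.00 — a scale of ×1.4216.
The film scales with it: height 888.24 × 1.4216 ≈ 1262.75.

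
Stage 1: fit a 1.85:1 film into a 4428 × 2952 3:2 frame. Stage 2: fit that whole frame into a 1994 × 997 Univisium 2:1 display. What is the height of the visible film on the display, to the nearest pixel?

First fit — 1.85:1 into 4428×2952 spans the width: 4428.00 × 2393.51.
3:2 in 1994×997: fills the height, so the intermediate becomes 1495.50 × 997.00 — a scale of ×0.3377.
The film scales with it: height 2393.51 × 0.3377 ≈ 808.38.

808 px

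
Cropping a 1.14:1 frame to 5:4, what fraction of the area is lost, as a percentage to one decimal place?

The width stays; only height is cut (since 5:4 is wider than 1.14:1).
(1.140)/(1.250) ≈ 0.912 of the area survives, leaving 8.80% discarded.

8.8%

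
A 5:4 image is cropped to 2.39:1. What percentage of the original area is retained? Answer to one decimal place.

52.3%

Going from 5:4 to 2.39:1 means cutting height while keeping width.
Area ratio = (1.250)/(2.390) = 52.30% retained.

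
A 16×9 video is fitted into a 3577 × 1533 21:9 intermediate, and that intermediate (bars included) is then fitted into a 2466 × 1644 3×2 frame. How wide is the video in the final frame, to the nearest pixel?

1879 px

16×9 in 3577×1533: fills the height, so the video is 2725.33 × 1533.00.
21:9 in 2466×1644: fills the width, so the intermediate becomes 2466.00 × 1056.86 — a scale of ×0.6894.
The video scales with it: width 2725.33 × 0.6894 ≈ 1878.86.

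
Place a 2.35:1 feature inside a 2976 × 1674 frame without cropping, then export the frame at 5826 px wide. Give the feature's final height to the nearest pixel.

In the 2976×1674 frame the feature fills the width: height = 2976 / 2.350 ≈ 1266.38 px.
Scaling 2976 → 5826 is ×1.9577, so the height becomes 1266.38 × 1.9577 ≈ 2479.15 px.

2479 px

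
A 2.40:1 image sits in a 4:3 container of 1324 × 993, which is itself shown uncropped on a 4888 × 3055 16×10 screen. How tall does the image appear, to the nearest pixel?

First fit — 2.40:1 into 1324×993 spans the width: 1324.00 × 551.67.
Second fit — the 4:3 canvas into 4888×3055 spans the height: 4073.33 × 3055.00 (×3.0765 from 1324×993).
Applying the same ×3.0765: 551.67 → 1697.22.

1697 px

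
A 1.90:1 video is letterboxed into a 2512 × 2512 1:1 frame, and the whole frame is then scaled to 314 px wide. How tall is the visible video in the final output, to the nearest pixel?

165 px

Fitted into 2512×2512, the video spans the width; its height is 2512 / 1.900 ≈ 1322.11 px.
Scaling 2512 → 314 is ×0.1250, so the height becomes 1322.11 × 0.1250 ≈ 165.26 px.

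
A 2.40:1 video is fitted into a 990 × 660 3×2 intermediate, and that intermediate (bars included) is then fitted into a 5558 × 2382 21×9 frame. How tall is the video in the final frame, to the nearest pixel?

1489 px

First fit — 2.40:1 into 990×660 spans the width: 990.00 × 412.50.
The 3×2 canvas is height-limited in 5558×2382, giving 3573.00 × 2382.00; scale factor 3.6091.
The video scales with it: height 412.50 × 3.6091 ≈ 1488.75.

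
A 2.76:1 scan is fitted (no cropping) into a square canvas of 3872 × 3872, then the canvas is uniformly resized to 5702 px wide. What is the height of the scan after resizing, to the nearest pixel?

2066 px

At 3872×3872 the scan is width-limited, so height = 3872 / 2.760 ≈ 1402.90 px.
Resizing to 5702 px wide multiplies everything by 1.4726: 1402.90 → 2065.94 px.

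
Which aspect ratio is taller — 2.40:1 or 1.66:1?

1.66:1

2.4 and 1.66; 2.4 > 1.66. The smaller width-to-height ratio is the taller frame.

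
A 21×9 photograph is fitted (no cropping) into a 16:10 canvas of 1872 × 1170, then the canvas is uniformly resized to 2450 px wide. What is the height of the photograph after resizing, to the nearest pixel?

At 1872×1170 the photograph is width-limited, so height = 1872 × 9/21 ≈ 802.29 px.
Resizing to 2450 px wide multiplies everything by 1.3088: 802.29 → 1050.00 px.

1050 px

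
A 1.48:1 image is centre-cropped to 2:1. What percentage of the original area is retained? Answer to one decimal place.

74.0%

The width stays; only height is cut (since 2:1 is wider than 1.48:1).
Area ratio = (1.480)/(2.000) = 74.00% retained.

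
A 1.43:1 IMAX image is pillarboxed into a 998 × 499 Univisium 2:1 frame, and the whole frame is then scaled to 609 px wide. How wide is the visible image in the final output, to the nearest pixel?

435 px

At 998×499 the image is height-limited, so width = 499 × 1.430 ≈ 713.57 px.
Resizing to 609 px wide multiplies everything by 0.6102: 713.57 → 435.44 px.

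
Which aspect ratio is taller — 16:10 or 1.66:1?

16:10

16:10 = 1.6 and 1.66; 1.66 > 1.6. The smaller width-to-height ratio is the taller frame.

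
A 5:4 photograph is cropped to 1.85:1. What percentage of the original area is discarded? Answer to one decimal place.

32.4%

1.85:1 is wider than 5:4, so the crop keeps the full width and trims the height.
(1.250)/(1.850) ≈ 0.676 of the area survives, leaving 32.43% discarded.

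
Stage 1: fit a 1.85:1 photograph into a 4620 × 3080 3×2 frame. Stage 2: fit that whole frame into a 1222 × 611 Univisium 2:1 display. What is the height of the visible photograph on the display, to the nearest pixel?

495 px

First fit — 1.85:1 into 4620×3080 spans the width: 4620.00 × 2497.30.
Second fit — the 3×2 canvas into 1222×611 spans the height: 916.50 × 611.00 (×0.1984 from 4620×3080).
The photograph scales with it: height 2497.30 × 0.1984 ≈ 495.41.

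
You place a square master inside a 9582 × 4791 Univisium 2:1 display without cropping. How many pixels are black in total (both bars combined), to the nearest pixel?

22953681 pixels

square (1.000) < Univisium 2:1 (2.000), so the master fills the height.
Content width = 4791 × 1/1 ≈ 4791.0000 px.
Black = 9582 − 4791.0000 = 4791.0000 px.
Across the 4791-px span: 4791.0000 × 4791 ≈ 22953681 px.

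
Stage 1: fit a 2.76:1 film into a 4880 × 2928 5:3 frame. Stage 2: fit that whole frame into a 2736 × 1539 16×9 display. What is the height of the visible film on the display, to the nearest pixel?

2.76:1 in 4880×2928: fills the width, so the film is 4880.00 × 1768.12.
Second fit — the 5:3 canvas into 2736×1539 spans the height: 2565.00 × 1539.00 (×0.5256 from 4880×2928).
So the film's height is 1768.12 × 0.5256 ≈ 929.35.

929 px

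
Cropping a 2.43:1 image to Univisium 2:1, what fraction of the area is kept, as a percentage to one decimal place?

Univisium 2:1 is narrower than 2.43:1, so the crop keeps the full height and trims the width.
(2.000)/(2.430) ≈ 0.823 of the area survives.

82.3%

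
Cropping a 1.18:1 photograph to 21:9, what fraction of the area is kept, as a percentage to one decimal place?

50.6%

Going from 1.18:1 to 21:9 means cutting height while keeping width.
(1.180)/(2.333) ≈ 0.506 of the area survives.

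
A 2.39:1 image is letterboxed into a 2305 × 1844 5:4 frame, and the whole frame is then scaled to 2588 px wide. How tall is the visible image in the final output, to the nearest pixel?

1083 px

At 2305×1844 the image is width-limited, so height = 2305 / 2.390 ≈ 964.44 px.
The frame scales by 2588/2305 = 1.1228; 964.44 × 1.1228 ≈ 1082.85 px.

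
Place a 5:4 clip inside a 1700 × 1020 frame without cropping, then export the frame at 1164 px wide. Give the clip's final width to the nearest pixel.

Fitted into 1700×1020, the clip spans the height; its width is 1020 × 5/4 ≈ 1275.00 px.
The frame scales by 1164/1700 = 0.6847; 1275.00 × 0.6847 ≈ 873.00 px.

873 px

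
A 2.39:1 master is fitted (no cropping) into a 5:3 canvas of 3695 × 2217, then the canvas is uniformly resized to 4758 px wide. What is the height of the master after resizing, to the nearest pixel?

1991 px

Fitted into 3695×2217, the master spans the width; its height is 3695 / 2.390 ≈ 1546.03 px.
Scaling 3695 → 4758 is ×1.2877, so the height becomes 1546.03 × 1.2877 ≈ 1990.79 px.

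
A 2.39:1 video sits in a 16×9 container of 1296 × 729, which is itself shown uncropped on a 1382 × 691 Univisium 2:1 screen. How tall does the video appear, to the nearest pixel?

Inside the 1296×729 canvas the video is width-limited at 1296.00 × 542.26.
The 16×9 canvas is height-limited in 1382×691, giving 1228.44 × 691.00; scale factor 0.9479.
So the video's height is 542.26 × 0.9479 ≈ 513.99.

514 px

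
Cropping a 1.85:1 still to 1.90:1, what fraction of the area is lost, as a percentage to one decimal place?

2.6%

The width stays; only height is cut (since 1.90:1 is wider than 1.85:1).
Area ratio = (1.850)/(1.900) = 97.37%; the remaining 2.63% is cropped out.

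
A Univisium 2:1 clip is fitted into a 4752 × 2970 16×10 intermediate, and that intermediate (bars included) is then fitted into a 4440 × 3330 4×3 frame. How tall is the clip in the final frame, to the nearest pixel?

Inside the 4752×2970 canvas the clip is width-limited at 4752.00 × 2376.00.
Second fit — the 16×10 canvas into 4440×3330 spans the width: 4440.00 × 2775.00 (×0.9343 from 4752×2970).
The clip scales with it: height 2376.00 × 0.9343 ≈ 2220.00.

2220 px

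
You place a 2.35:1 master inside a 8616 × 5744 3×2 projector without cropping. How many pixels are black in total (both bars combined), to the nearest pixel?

17900748 pixels

Since 2.350 > 1.500, the master is width-limited.
That makes the image 3666.3830 px tall (8616 / 2.350).
5744 − 3666.3830 = 2077.6170 px of bars.
Bar area = 2077.6170 × 8616 ≈ 17900748 px.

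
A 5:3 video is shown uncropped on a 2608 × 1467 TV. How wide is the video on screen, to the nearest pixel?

2445 px

5:3 (1.667) < 16×9 (1.778), so the video fills the height.
The video is 1467 × 5/3 ≈ 2445.00 px wide.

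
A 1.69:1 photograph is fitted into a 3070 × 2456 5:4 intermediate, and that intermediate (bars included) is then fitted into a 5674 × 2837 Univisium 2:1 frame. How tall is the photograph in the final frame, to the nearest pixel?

2098 px

1.69:1 in 3070×2456: fills the width, so the photograph is 3070.00 × 1816.57.
Second fit — the 5:4 canvas into 5674×2837 spans the height: 3546.25 × 2837.00 (×1.1551 from 3070×2456).
So the photograph's height is 1816.57 × 1.1551 ≈ 2098.37.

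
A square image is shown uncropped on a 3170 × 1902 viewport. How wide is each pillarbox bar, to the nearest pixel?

square (1.000) < 5:3 (1.667), so the image fills the height.
Content width = 1902 × 1/1 ≈ 1902.00 px.
3170 − 1902.00 = 1268.00 px of bars (634.00 each).

634 px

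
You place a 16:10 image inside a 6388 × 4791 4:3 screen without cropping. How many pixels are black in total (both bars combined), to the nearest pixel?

5100818 pixels

Since 1.600 > 1.333, the image is width-limited.
That makes the image 3992.5000 px tall (6388 × 10/16).
Leftover height: 4791 − 3992.5000 = 798.5000 px.
Across the 6388-px span: 798.5000 × 6388 ≈ 5100818 px.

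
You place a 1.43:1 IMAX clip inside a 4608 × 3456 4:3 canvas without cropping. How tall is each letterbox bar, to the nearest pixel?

Since 1.430 > 1.333, the clip is width-limited.
That makes the image 3222.38 px tall (4608 / 1.430).
Black = 3456 − 3222.38 = 233.62 px, or 116.81 per bar.

117 px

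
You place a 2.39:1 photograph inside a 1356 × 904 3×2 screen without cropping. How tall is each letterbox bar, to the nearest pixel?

168 px

2.39:1 (2.390) > 3×2 (1.500), so the photograph fills the width.
Content height = 1356 / 2.390 ≈ 567.36 px.
904 − 567.36 = 336.64 px of bars (168.32 each).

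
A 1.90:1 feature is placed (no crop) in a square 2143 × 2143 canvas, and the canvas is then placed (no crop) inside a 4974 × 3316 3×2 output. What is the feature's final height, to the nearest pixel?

1.90:1 in 2143×2143: fills the width, so the feature is 2143.00 × 1127.89.
square in 4974×3316: fills the height, so the intermediate becomes 3316.00 × 3316.00 — a scale of ×1.5474.
Applying the same ×1.5474: 1127.89 → 1745.26.

1745 px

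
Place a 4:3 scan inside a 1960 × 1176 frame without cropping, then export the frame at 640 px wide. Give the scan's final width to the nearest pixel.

At 1960×1176 the scan is height-limited, so width = 1176 × 4/3 ≈ 1568.00 px.
Resizing to 640 px wide multiplies everything by 0.3265: 1568.00 → 512.00 px.

512 px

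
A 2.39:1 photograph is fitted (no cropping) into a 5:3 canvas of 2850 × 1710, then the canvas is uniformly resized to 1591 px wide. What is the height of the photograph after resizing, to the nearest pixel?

In the 2850×1710 frame the photograph fills the width: height = 2850 / 2.390 ≈ 1192.47 px.
The frame scales by 1591/2850 = 0.5582; 1192.47 × 0.5582 ≈ 665.69 px.

666 px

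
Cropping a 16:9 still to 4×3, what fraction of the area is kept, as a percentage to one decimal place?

75.0%

Going from 16:9 to 4×3 means cutting width while keeping height.
(1.333)/(1.778) ≈ 0.750 of the area survives.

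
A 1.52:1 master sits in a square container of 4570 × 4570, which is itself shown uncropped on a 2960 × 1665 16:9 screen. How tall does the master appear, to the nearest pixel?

First fit — 1.52:1 into 4570×4570 spans the width: 4570.00 × 3006.58.
The square canvas is height-limited in 2960×1665, giving 1665.00 × 1665.00; scale factor 0.3643.
The master scales with it: height 3006.58 × 0.3643 ≈ 1095.39.

1095 px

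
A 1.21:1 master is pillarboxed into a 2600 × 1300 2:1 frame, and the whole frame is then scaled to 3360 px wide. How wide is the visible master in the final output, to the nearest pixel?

At 2600×1300 the master is height-limited, so width = 1300 × 1.210 ≈ 1573.00 px.
Scaling 2600 → 3360 is ×1.2923, so the width becomes 1573.00 × 1.2923 ≈ 2032.80 px.

2033 px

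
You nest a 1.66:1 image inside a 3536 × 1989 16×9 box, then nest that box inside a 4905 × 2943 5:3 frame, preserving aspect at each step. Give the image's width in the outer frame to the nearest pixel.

First fit — 1.66:1 into 3536×1989 spans the height: 3301.74 × 1989.00.
The 16×9 canvas is width-limited in 4905×2943, giving 4905.00 × 2759.06; scale factor 1.3872.
Applying the same ×1.3872: 3301.74 → 4580.04.

4580 px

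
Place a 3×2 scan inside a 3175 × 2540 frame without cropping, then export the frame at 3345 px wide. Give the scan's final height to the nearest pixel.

Fitted into 3175×2540, the scan spans the width; its height is 3175 × 2/3 ≈ 2116.67 px.
Resizing to 3345 px wide multiplies everything by 1.0535: 2116.67 → 2230.00 px.

2230 px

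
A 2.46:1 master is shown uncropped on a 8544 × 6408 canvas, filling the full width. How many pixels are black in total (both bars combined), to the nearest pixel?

That makes the image 3473.1707 px tall (8544 / 2.460).
Black = 6408 − 3473.1707 = 2934.8293 px.
Bar area = 2934.8293 × 8544 ≈ 25075181 px.

25075181 pixels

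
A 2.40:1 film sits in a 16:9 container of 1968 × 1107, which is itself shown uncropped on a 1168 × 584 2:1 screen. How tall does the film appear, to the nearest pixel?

Inside the 1968×1107 canvas the film is width-limited at 1968.00 × 820.00.
16:9 in 1168×584: fills the height, so the intermediate becomes 1038.22 × 584.00 — a scale of ×0.5276.
The film scales with it: height 820.00 × 0.5276 ≈ 432.59.

433 px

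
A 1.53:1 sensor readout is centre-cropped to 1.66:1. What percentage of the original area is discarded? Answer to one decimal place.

7.8%

1.66:1 is wider than 1.53:1, so the crop keeps the full width and trims the height.
(1.530)/(1.660) ≈ 0.922 of the area survives, leaving 7.83% discarded.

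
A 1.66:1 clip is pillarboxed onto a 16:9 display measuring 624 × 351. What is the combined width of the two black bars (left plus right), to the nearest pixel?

1.66:1 (1.660) < 16:9 (1.778), so the clip fills the height.
Content width = 351 × 1.660 ≈ 582.66 px.
Leftover width: 624 − 582.66 = 41.34 px.

41 px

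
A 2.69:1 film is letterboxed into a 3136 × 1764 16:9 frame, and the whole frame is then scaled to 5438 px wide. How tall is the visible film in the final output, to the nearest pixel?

2022 px

In the 3136×1764 frame the film fills the width: height = 3136 / 2.690 ≈ 1165.80 px.
The frame scales by 5438/3136 = 1.7341; 1165.80 × 1.7341 ≈ 2021.56 px.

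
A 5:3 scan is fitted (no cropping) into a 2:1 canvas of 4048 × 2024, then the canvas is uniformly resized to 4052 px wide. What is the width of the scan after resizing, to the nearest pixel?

3377 px

At 4048×2024 the scan is height-limited, so width = 2024 × 5/3 ≈ 3373.33 px.
Scaling 4048 → 4052 is ×1.0010, so the width becomes 3373.33 × 1.0010 ≈ 3376.67 px.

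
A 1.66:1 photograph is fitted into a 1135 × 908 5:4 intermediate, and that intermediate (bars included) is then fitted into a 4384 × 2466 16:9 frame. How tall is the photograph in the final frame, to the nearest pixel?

1857 px

First fit — 1.66:1 into 1135×908 spans the width: 1135.00 × 683.73.
Second fit — the 5:4 canvas into 4384×2466 spans the height: 3082.50 × 2466.00 (×2.7159 from 1135×908).
Applying the same ×2.7159: 683.73 → 1856.93.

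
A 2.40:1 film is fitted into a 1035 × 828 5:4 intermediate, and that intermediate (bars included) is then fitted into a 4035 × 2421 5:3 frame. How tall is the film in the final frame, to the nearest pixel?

2.40:1 in 1035×828: fills the width, so the film is 1035.00 × 431.25.
Second fit — the 5:4 canvas into 4035×2421 spans the height: 3026.25 × 2421.00 (×2.9239 from 1035×828).
So the film's height is 431.25 × 2.9239 ≈ 1260.94.

1261 px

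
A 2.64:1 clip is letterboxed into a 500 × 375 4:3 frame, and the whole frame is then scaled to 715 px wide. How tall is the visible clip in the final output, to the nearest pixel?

271 px

At 500×375 the clip is width-limited, so height = 500 / 2.640 ≈ 189.39 px.
Resizing to 715 px wide multiplies everything by 1.4300: 189.39 → 270.83 px.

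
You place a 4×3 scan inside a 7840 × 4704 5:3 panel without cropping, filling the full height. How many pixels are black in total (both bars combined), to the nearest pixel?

7375872 pixels

The scan is 4704 × 4/3 ≈ 6272.0000 px wide.
Leftover width: 7840 − 6272.0000 = 1568.0000 px.
Bar area = 1568.0000 × 4704 ≈ 7375872 px.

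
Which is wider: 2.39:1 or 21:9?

2.39:1

2.39 and 21:9 = 2.333; 2.39 > 2.333.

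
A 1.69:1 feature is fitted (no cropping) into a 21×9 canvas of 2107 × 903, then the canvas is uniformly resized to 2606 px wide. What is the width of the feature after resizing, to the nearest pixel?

1887 px

Fitted into 2107×903, the feature spans the height; its width is 903 × 1.690 ≈ 1526.07 px.
Scaling 2107 → 2606 is ×1.2368, so the width becomes 1526.07 × 1.2368 ≈ 1887.49 px.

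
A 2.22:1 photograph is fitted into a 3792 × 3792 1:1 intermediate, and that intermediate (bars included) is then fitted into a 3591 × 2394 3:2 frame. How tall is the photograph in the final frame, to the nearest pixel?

1078 px

Inside the 3792×3792 canvas the photograph is width-limited at 3792.00 × 1708.11.
The 1:1 canvas is height-limited in 3591×2394, giving 2394.00 × 2394.00; scale factor 0.6313.
The photograph scales with it: height 1708.11 × 0.6313 ≈ 1078.38.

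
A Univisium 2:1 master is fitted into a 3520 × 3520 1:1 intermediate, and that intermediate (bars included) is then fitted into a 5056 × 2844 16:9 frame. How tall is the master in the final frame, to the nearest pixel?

1422 px

First fit — Univisium 2:1 into 3520×3520 spans the width: 3520.00 × 1760.00.
Second fit — the 1:1 canvas into 5056×2844 spans the height: 2844.00 × 2844.00 (×0.8080 from 3520×3520).
So the master's height is 1760.00 × 0.8080 ≈ 1422.00.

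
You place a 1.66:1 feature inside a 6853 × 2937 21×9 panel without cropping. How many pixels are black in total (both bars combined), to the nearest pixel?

1.66:1 is narrower than 21×9, so it spans the full height.
That makes the image 4875.4200 px wide (2937 × 1.660).
Black = 6853 − 4875.4200 = 1977.5800 px.
That's 1977.5800 × 2937 ≈ 5808152 black pixels.

5808152 pixels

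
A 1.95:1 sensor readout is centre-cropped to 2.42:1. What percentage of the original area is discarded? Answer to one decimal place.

The width stays; only height is cut (since 2.42:1 is wider than 1.95:1).
Area ratio = (1.950)/(2.420) = 80.58%; the remaining 19.42% is cropped out.

19.4%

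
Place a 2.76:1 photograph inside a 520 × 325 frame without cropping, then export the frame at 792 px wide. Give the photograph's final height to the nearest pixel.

At 520×325 the photograph is width-limited, so height = 520 / 2.760 ≈ 188.41 px.
Scaling 520 → 792 is ×1.5231, so the height becomes 188.41 × 1.5231 ≈ 286.96 px.

287 px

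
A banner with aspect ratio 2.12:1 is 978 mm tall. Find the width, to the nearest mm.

2073 mm

Width = 978 × 2.120 = 2073.36.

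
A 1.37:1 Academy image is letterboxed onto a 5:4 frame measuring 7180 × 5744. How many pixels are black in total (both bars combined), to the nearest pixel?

Since 1.370 > 1.250, the image is width-limited.
That makes the image 5240.8759 px tall (7180 / 1.370).
5744 − 5240.8759 = 503.1241 px of bars.
Across the 7180-px span: 503.1241 × 7180 ≈ 3612431 px.

3612431 pixels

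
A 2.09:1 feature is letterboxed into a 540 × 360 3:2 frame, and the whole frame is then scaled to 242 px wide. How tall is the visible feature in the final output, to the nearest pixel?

116 px

In the 540×360 frame the feature fills the width: height = 540 / 2.090 ≈ 258.37 px.
Scaling 540 → 242 is ×0.4481, so the height becomes 258.37 × 0.4481 ≈ 115.79 px.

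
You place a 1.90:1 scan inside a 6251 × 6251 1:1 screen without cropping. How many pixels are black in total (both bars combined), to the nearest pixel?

18509211 pixels

1.90:1 (1.900) > 1:1 (1.000), so the scan fills the width.
Content height = 6251 / 1.900 ≈ 3290.0000 px.
Black = 6251 − 3290.0000 = 2961.0000 px.
Across the 6251-px span: 2961.0000 × 6251 ≈ 18509211 px.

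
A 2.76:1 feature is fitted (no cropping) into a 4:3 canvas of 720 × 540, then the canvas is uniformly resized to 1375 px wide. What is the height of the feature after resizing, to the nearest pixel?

In the 720×540 frame the feature fills the width: height = 720 / 2.760 ≈ 260.87 px.
The frame scales by 1375/720 = 1.9097; 260.87 × 1.9097 ≈ 498.19 px.

498 px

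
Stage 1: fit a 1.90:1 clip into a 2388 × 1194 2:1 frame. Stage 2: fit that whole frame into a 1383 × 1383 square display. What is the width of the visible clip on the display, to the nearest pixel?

Inside the 2388×1194 canvas the clip is height-limited at 2268.60 × 1194.00.
The 2:1 canvas is width-limited in 1383×1383, giving 1383.00 × 691.50; scale factor 0.5791.
Applying the same ×0.5791: 2268.60 → 1313.85.

1314 px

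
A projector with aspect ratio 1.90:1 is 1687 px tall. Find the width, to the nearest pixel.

3205 px

1687 × 1.900 = 3205.30.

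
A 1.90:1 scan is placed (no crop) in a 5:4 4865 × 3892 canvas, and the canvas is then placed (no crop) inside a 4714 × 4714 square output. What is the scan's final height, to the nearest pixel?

Inside the 4865×3892 canvas the scan is width-limited at 4865.00 × 2560.53.
Second fit — the 5:4 canvas into 4714×4714 spans the width: 4714.00 × 3771.20 (×0.9690 from 4865×3892).
Applying the same ×0.9690: 2560.53 → 2481.05.

2481 px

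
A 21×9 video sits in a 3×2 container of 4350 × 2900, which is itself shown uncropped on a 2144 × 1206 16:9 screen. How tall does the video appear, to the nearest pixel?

775 px

First fit — 21×9 into 4350×2900 spans the width: 4350.00 × 1864.29.
The 3×2 canvas is height-limited in 2144×1206, giving 1809.00 × 1206.00; scale factor 0.4159.
The video scales with it: height 1864.29 × 0.4159 ≈ 775.29.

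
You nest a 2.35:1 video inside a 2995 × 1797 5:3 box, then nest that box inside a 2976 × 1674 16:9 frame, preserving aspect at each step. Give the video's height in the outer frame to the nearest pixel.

Inside the 2995×1797 canvas the video is width-limited at 2995.00 × 1274.47.
The 5:3 canvas is height-limited in 2976×1674, giving 2790.00 × 1674.00; scale factor 0.9316.
The video scales with it: height 1274.47 × 0.9316 ≈ 1187.23.

1187 px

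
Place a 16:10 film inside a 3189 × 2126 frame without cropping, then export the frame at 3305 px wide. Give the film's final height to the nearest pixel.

At 3189×2126 the film is width-limited, so height = 3189 × 10/16 ≈ 1993.12 px.
The frame scales by 3305/3189 = 1.0364; 1993.12 × 1.0364 ≈ 2065.62 px.

2066 px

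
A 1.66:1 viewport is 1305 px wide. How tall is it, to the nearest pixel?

786 px

1305 / 1.660 = 786.14.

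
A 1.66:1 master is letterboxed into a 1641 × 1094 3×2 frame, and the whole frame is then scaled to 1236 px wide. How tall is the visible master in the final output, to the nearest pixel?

745 px

At 1641×1094 the master is width-limited, so height = 1641 / 1.660 ≈ 988.55 px.
The frame scales by 1236/1641 = 0.7532; 988.55 × 0.7532 ≈ 744.58 px.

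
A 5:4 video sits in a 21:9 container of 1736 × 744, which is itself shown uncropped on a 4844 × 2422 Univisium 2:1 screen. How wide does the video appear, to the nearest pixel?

2595 px

5:4 in 1736×744: fills the height, so the video is 930.00 × 744.00.
The 21:9 canvas is width-limited in 4844×2422, giving 4844.00 × 2076.00; scale factor 2.7903.
The video scales with it: width 930.00 × 2.7903 ≈ 2595.00.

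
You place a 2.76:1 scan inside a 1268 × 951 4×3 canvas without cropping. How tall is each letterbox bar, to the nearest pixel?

2.76:1 is wider than 4×3, so it spans the full width.
Content height = 1268 / 2.760 ≈ 459.42 px.
951 − 459.42 = 491.58 px of bars (245.79 each).

246 px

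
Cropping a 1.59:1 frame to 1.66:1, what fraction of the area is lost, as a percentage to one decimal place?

4.2%

Going from 1.59:1 to 1.66:1 means cutting height while keeping width.
(1.590)/(1.660) ≈ 0.958 of the area survives, leaving 4.22% discarded.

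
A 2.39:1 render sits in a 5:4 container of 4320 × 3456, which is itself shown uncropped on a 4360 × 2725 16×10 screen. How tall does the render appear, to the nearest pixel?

1425 px

2.39:1 in 4320×3456: fills the width, so the render is 4320.00 × 1807.53.
The 5:4 canvas is height-limited in 4360×2725, giving 3406.25 × 2725.00; scale factor 0.7885.
So the render's height is 1807.53 × 0.7885 ≈ 1425.21.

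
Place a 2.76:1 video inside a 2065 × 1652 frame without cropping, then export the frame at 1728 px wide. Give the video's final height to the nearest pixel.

At 2065×1652 the video is width-limited, so height = 2065 / 2.760 ≈ 748.19 px.
Scaling 2065 → 1728 is ×0.8368, so the height becomes 748.19 × 0.8368 ≈ 626.09 px.

626 px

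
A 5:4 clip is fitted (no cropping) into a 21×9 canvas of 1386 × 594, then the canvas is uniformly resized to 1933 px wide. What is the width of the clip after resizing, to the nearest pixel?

In the 1386×594 frame the clip fills the height: width = 594 × 5/4 ≈ 742.50 px.
Scaling 1386 → 1933 is ×1.3947, so the width becomes 742.50 × 1.3947 ≈ 1035.54 px.

1036 px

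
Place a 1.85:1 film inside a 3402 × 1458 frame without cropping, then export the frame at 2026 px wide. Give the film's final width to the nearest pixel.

1606 px

Fitted into 3402×1458, the film spans the height; its width is 1458 × 1.850 ≈ 2697.30 px.
The frame scales by 2026/3402 = 0.5955; 2697.30 × 0.5955 ≈ 1606.33 px.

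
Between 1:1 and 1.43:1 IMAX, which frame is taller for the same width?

1 and 1.43; 1.43 > 1. The smaller width-to-height ratio is the taller frame.

1:1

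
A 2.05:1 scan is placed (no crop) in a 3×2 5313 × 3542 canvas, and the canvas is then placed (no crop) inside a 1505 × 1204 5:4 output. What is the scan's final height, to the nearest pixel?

734 px

Inside the 5313×3542 canvas the scan is width-limited at 5313.00 × 2591.71.
The 3×2 canvas is width-limited in 1505×1204, giving 1505.00 × 1003.33; scale factor 0.2833.
Applying the same ×0.2833: 2591.71 → 734.15.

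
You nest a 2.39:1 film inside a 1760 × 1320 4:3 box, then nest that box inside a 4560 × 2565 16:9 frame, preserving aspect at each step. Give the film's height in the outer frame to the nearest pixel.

2.39:1 in 1760×1320: fills the width, so the film is 1760.00 × 736.40.
Second fit — the 4:3 canvas into 4560×2565 spans the height: 3420.00 × 2565.00 (×1.9432 from 1760×1320).
The film scales with it: height 736.40 × 1.9432 ≈ 1430.96.

1431 px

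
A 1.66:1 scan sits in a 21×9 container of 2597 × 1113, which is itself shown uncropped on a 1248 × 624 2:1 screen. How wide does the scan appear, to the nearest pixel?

888 px

Inside the 2597×1113 canvas the scan is height-limited at 1847.58 × 1113.00.
Second fit — the 21×9 canvas into 1248×624 spans the width: 1248.00 × 534.86 (×0.4806 from 2597×1113).
So the scan's width is 1847.58 × 0.4806 ≈ 887.86.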